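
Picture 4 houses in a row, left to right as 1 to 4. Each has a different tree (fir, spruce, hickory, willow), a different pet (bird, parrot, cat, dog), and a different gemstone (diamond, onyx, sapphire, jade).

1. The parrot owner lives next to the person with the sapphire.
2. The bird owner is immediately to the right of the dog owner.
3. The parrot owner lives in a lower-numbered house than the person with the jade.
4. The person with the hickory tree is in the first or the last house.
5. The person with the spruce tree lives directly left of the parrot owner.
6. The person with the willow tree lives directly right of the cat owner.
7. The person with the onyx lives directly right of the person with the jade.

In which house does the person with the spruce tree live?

That leaves bird as the pet for house 4.
The dog owner is in house 3 (clue 2).
From clue 3, the parrot owner must be in house 2.
The person with the jade is in house 3 (clue 3).
Clue 5: the person with the spruce tree is in house 1.
From clue 7, the person with the onyx must be in house 4.
House 4 tree: only hickory fits.
House 1's pet must be cat (nothing else left).
By clue 1, the person with the sapphire is in house 1.
From clue 6, the person with the willow tree must be in house 2.
So house 3 gets fir for tree.
That leaves diamond as the gemstone for house 2.
So: house 1 = spruce/cat/sapphire, house 2 = willow/parrot/diamond, house 3 = fir/dog/jade, house 4 = hickory/bird/onyx.

1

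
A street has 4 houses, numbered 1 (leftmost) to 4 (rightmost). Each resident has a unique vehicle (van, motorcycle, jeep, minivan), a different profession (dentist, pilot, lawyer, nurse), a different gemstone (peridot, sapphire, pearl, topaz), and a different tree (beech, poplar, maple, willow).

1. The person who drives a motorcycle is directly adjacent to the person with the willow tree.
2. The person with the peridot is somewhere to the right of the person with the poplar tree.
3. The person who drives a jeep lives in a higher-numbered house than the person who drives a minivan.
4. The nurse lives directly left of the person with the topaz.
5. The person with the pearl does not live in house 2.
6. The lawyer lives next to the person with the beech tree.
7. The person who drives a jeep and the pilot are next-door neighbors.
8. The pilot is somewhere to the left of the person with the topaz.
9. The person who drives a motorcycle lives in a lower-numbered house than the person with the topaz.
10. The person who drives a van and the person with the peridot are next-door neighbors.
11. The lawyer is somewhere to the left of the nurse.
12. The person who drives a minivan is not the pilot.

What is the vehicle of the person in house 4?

van

The only profession still possible for house 4 is dentist.
The lawyer is narrowed to house 1 or 2; consider each.
Placing it in house 2 leads to a contradiction, so it's in house 1.
The person with the beech tree is in house 2 (clue 6).
The person who drives a motorcycle is narrowed to house 2 or 3; consider each.
Placing it in house 3 leads to a contradiction, so it's in house 2.
That leaves maple as the tree for house 4.
The person who drives a jeep is narrowed to house 3 or 4; consider each.
Placing it in house 4 leads to a contradiction, so it's in house 3.
From clue 3, the person who drives a minivan must be in house 1.
Clue 7: the pilot is in house 2.
House 4's vehicle must be van (nothing else left).
House 3 profession: only nurse fits.
Clue 4: the person with the topaz is in house 4.
By clue 10, the person with the peridot is in house 3.
The only gemstone still possible for house 2 is sapphire.
Clue 2 places the person with the poplar tree in house 1.
That leaves pearl as the gemstone for house 1.
House 3's tree must be willow (nothing else left).
So: house 1 = minivan/lawyer/pearl/poplar, house 2 = motorcycle/pilot/sapphire/beech, house 3 = jeep/nurse/peridot/willow, house 4 = van/dentist/topaz/maple.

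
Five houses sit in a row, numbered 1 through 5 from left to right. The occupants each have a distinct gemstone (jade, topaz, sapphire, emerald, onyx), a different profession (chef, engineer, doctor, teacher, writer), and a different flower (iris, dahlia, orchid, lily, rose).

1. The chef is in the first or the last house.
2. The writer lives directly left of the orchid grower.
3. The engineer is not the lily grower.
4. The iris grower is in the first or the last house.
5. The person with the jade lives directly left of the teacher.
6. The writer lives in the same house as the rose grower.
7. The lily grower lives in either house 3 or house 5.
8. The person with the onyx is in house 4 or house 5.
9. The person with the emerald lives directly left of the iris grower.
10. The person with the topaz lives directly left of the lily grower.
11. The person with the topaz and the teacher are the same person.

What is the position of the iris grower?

From clue 9, the person with the emerald must be in house 4.
The iris grower is in house 5 (clue 9).
So house 5 gets onyx for gemstone.
So house 3 gets lily for flower.
By clue 6, the writer is in house 1.
Clue 6: the rose grower is in house 1.
The teacher is in house 2 (clue 11).
So house 2 gets topaz for gemstone.
So house 3 gets doctor for profession.
So house 4 gets engineer for profession.
House 5 profession: only chef fits.
By clue 2, the orchid grower is in house 2.
By clue 5, the person with the jade is in house 1.
The only gemstone still possible for house 3 is sapphire.
The only flower still possible for house 4 is dahlia.
So: house 1 = jade/writer/rose, house 2 = topaz/teacher/orchid, house 3 = sapphire/doctor/lily, house 4 = emerald/engineer/dahlia, house 5 = onyx/chef/iris.

5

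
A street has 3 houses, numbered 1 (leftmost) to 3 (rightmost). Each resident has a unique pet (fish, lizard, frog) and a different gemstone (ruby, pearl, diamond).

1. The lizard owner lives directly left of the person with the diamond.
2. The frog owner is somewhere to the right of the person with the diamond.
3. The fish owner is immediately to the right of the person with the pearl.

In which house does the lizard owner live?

1

Clue 2 places the frog owner in house 3.
Clue 2: the person with the diamond is in house 2.
So house 1 gets lizard for pet.
House 2's pet must be fish (nothing else left).
So house 3 gets ruby for gemstone.
That leaves pearl as the gemstone for house 1.
So: house 1 = lizard/pearl, house 2 = fish/diamond, house 3 = frog/ruby.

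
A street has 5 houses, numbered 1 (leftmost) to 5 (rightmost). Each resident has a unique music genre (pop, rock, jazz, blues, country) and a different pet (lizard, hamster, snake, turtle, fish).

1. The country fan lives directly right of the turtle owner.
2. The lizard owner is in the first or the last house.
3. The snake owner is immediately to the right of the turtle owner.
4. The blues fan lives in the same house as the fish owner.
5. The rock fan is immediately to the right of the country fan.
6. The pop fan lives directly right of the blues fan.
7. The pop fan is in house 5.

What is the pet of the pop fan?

The pop fan is in house 5 (clue 7).
From clue 6, the blues fan must be in house 4.
That leaves jazz as the music genre for house 1.
House 2's music genre must be country (nothing else left).
The only music genre still possible for house 3 is rock.
The turtle owner is in house 1 (clue 1).
Clue 3: the snake owner is in house 2.
Clue 4: the fish owner is in house 4.
House 3's pet must be hamster (nothing else left).
That leaves lizard as the pet for house 5.
So: house 1 = jazz/turtle, house 2 = country/snake, house 3 = rock/hamster, house 4 = blues/fish, house 5 = pop/lizard.

lizard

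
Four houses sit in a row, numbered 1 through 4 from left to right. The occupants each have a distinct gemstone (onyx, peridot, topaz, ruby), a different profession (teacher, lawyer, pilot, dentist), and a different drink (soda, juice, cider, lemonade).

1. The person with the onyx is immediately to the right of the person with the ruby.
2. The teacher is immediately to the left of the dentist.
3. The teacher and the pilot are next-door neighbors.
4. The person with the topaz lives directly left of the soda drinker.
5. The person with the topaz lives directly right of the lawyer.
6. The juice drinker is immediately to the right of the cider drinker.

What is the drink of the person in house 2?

The person with the topaz is narrowed to house 2 or 3; consider each.
Placing it in house 3 leads to a contradiction, so it's in house 2.
From clue 4, the soda drinker must be in house 3.
Clue 5: the lawyer is in house 1.
Clue 1: the person with the onyx is in house 4.
Clue 1 places the person with the ruby in house 3.
By clue 6, the juice drinker is in house 2.
By clue 6, the cider drinker is in house 1.
That leaves peridot as the gemstone for house 1.
House 4's drink must be lemonade (nothing else left).
The dentist is narrowed to house 3 or 4; consider each.
Placing it in house 3 leads to a contradiction, so it's in house 4.
The teacher is in house 3 (clue 2).
So house 2 gets pilot for profession.
So: house 1 = peridot/lawyer/cider, house 2 = topaz/pilot/juice, house 3 = ruby/teacher/soda, house 4 = onyx/dentist/lemonade.

juice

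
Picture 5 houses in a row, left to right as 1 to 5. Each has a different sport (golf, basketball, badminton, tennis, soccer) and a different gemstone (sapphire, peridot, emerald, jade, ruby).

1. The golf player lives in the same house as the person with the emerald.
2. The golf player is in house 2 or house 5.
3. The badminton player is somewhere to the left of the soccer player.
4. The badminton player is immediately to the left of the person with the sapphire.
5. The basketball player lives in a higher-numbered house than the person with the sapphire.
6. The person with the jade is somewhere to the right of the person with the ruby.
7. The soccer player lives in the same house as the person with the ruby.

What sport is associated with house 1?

badminton

House 1 gemstone: only peridot fits.
The golf player is narrowed to house 2 or 5; consider each.
Placing it in house 2 leads to a contradiction, so it's in house 5.
Clue 1 places the person with the emerald in house 5.
House 4's gemstone must be jade (nothing else left).
The badminton player is narrowed to house 1 or 2; consider each.
Placing it in house 2 leads to a contradiction, so it's in house 1.
The person with the sapphire is in house 2 (clue 4).
That leaves ruby as the gemstone for house 3.
By clue 7, the soccer player is in house 3.
House 2's sport must be tennis (nothing else left).
So house 4 gets basketball for sport.
So: house 1 = badminton/peridot, house 2 = tennis/sapphire, house 3 = soccer/ruby, house 4 = basketball/jade, house 5 = golf/emerald.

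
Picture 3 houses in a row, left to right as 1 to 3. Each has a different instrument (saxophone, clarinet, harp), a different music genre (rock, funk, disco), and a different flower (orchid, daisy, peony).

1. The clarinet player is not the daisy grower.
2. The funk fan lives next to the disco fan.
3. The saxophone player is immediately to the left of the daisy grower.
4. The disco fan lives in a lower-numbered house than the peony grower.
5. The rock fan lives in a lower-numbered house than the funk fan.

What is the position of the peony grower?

The only music genre still possible for house 3 is funk.
So house 1 gets orchid for flower.
The disco fan is in house 2 (clue 2).
The peony grower is in house 3 (clue 4).
That leaves rock as the music genre for house 1.
The only flower still possible for house 2 is daisy.
Clue 3 places the saxophone player in house 1.
The only instrument still possible for house 2 is harp.
That leaves clarinet as the instrument for house 3.
So: house 1 = saxophone/rock/orchid, house 2 = harp/disco/daisy, house 3 = clarinet/funk/peony.

3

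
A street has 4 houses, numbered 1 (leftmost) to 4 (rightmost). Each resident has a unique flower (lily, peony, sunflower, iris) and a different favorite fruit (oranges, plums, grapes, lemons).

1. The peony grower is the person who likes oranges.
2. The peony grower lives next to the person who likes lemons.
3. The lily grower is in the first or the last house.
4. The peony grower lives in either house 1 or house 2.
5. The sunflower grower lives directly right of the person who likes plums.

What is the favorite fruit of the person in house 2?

That leaves grapes as the favorite fruit for house 4.
The lily grower is narrowed to house 1 or 4; consider each.
Placing it in house 4 leads to a contradiction, so it's in house 1.
House 2's flower must be peony (nothing else left).
The person who likes oranges is in house 2 (clue 1).
So house 1 gets lemons for favorite fruit.
That leaves plums as the favorite fruit for house 3.
The sunflower grower is in house 4 (clue 5).
House 3's flower must be iris (nothing else left).
So: house 1 = lily/lemons, house 2 = peony/oranges, house 3 = iris/plums, house 4 = sunflower/grapes.

oranges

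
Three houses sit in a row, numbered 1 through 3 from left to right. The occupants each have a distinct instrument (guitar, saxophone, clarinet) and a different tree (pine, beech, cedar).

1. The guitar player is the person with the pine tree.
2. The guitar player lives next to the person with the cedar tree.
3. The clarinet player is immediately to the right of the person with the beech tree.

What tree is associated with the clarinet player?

The clarinet player is narrowed to house 2 or 3; consider each.
Placing it in house 3 leads to a contradiction, so it's in house 2.
Clue 3: the person with the beech tree is in house 1.
Clue 1 places the guitar player in house 3.
From clue 1, the person with the pine tree must be in house 3.
The person with the cedar tree is in house 2 (clue 2).
House 1 instrument: only saxophone fits.
So: house 1 = saxophone/beech, house 2 = clarinet/cedar, house 3 = guitar/pine.

cedar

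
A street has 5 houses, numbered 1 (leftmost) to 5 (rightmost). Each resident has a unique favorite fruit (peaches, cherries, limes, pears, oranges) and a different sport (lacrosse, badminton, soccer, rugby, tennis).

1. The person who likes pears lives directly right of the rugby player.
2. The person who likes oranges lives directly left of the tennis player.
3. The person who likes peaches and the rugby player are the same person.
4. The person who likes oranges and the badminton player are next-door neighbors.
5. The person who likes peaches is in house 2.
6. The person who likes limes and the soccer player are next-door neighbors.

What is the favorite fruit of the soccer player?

The person who likes peaches is in house 2 (clue 5).
The rugby player is in house 2 (clue 3).
So house 1 gets lacrosse for sport.
From clue 1, the person who likes pears must be in house 3.
House 1 favorite fruit: only cherries fits.
House 4's favorite fruit must be oranges (nothing else left).
House 5's favorite fruit must be limes (nothing else left).
By clue 2, the tennis player is in house 5.
Clue 6: the soccer player is in house 4.
So house 3 gets badminton for sport.
So: house 1 = cherries/lacrosse, house 2 = peaches/rugby, house 3 = pears/badminton, house 4 = oranges/soccer, house 5 = limes/tennis.

oranges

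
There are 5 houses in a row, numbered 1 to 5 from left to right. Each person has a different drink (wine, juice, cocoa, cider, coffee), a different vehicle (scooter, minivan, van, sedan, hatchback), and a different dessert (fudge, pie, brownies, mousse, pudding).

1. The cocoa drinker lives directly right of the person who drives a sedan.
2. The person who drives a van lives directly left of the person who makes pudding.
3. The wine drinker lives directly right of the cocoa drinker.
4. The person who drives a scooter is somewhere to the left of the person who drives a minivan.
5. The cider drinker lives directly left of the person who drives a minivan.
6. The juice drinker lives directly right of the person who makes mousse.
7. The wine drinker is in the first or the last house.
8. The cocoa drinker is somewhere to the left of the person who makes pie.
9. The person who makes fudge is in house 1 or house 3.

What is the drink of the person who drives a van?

From clue 7, the wine drinker must be in house 5.
Clue 3 places the cocoa drinker in house 4.
Clue 8: the person who makes pie is in house 5.
From clue 1, the person who drives a sedan must be in house 3.
House 5 vehicle: only hatchback fits.
House 4 vehicle: only minivan fits.
House 4's dessert must be brownies (nothing else left).
By clue 5, the cider drinker is in house 3.
House 1 drink: only coffee fits.
The only drink still possible for house 2 is juice.
By clue 6, the person who makes mousse is in house 1.
So house 2 gets pudding for dessert.
The only dessert still possible for house 3 is fudge.
By clue 2, the person who drives a van is in house 1.
The only vehicle still possible for house 2 is scooter.
So: house 1 = coffee/van/mousse, house 2 = juice/scooter/pudding, house 3 = cider/sedan/fudge, house 4 = cocoa/minivan/brownies, house 5 = wine/hatchback/pie.

coffee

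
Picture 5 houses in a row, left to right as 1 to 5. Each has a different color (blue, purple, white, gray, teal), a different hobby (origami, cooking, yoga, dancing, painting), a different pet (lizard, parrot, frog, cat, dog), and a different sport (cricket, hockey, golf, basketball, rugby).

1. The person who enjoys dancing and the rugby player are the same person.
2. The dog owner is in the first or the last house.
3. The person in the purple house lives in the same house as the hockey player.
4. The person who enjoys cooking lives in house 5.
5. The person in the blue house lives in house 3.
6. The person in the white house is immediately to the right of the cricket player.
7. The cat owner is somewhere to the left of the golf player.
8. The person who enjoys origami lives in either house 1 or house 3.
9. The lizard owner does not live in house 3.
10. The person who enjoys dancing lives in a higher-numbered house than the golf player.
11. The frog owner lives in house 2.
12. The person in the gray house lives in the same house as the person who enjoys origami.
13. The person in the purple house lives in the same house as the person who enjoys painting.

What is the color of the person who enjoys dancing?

The person who enjoys cooking is in house 5 (clue 4).
Clue 5: the person in the blue house is in house 3.
By clue 11, the frog owner is in house 2.
That leaves gray as the color for house 1.
Clue 12 places the person who enjoys origami in house 1.
The cat owner is in house 1 (clue 7).
House 3's pet must be parrot (nothing else left).
So house 4 gets lizard for pet.
House 5 pet: only dog fits.
House 5 sport: only basketball fits.
House 1's sport must be cricket (nothing else left).
The person in the white house is in house 2 (clue 6).
That leaves teal as the color for house 5.
The hockey player is in house 4 (clue 3).
The person who enjoys painting is in house 4 (clue 13).
The only color still possible for house 4 is purple.
House 2 hobby: only yoga fits.
That leaves dancing as the hobby for house 3.
House 2 sport: only golf fits.
House 3 sport: only rugby fits.
So: house 1 = gray/origami/cat/cricket, house 2 = white/yoga/frog/golf, house 3 = blue/dancing/parrot/rugby, house 4 = purple/painting/lizard/hockey, house 5 = teal/cooking/dog/basketball.

blue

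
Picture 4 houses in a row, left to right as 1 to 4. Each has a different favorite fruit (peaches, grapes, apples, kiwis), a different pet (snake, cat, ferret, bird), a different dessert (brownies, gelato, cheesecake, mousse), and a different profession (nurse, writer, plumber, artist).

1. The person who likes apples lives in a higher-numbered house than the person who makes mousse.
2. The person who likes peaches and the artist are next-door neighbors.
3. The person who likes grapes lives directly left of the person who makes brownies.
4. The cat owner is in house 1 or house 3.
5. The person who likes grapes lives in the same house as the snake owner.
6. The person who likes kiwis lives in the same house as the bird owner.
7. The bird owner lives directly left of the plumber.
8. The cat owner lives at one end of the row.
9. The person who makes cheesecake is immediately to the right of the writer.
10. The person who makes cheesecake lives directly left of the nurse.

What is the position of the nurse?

Clue 8 places the cat owner in house 1.
House 4 pet: only ferret fits.
So house 1 gets peaches for favorite fruit.
So house 4 gets apples for favorite fruit.
By clue 2, the artist is in house 2.
House 1 profession: only writer fits.
From clue 9, the person who makes cheesecake must be in house 2.
Clue 10 places the nurse in house 3.
That leaves plumber as the profession for house 4.
From clue 7, the bird owner must be in house 3.
House 2 pet: only snake fits.
Clue 5 places the person who likes grapes in house 2.
From clue 6, the person who likes kiwis must be in house 3.
The person who makes brownies is in house 3 (clue 3).
House 1 dessert: only mousse fits.
House 4's dessert must be gelato (nothing else left).
So: house 1 = peaches/cat/mousse/writer, house 2 = grapes/snake/cheesecake/artist, house 3 = kiwis/bird/brownies/nurse, house 4 = apples/ferret/gelato/plumber.

3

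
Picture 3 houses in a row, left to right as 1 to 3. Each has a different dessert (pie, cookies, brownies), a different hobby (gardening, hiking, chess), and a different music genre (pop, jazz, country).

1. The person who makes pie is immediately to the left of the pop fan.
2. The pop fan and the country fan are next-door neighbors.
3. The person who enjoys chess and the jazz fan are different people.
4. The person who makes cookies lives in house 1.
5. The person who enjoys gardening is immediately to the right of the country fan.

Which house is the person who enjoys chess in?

By clue 4, the person who makes cookies is in house 1.
That leaves brownies as the dessert for house 3.
The pop fan is in house 3 (clue 1).
Clue 2: the country fan is in house 2.
Clue 5 places the person who enjoys gardening in house 3.
The only dessert still possible for house 2 is pie.
The only music genre still possible for house 1 is jazz.
Clue 3: the person who enjoys chess is in house 2.
House 1's hobby must be hiking (nothing else left).
So: house 1 = cookies/hiking/jazz, house 2 = pie/chess/country, house 3 = brownies/gardening/pop.

2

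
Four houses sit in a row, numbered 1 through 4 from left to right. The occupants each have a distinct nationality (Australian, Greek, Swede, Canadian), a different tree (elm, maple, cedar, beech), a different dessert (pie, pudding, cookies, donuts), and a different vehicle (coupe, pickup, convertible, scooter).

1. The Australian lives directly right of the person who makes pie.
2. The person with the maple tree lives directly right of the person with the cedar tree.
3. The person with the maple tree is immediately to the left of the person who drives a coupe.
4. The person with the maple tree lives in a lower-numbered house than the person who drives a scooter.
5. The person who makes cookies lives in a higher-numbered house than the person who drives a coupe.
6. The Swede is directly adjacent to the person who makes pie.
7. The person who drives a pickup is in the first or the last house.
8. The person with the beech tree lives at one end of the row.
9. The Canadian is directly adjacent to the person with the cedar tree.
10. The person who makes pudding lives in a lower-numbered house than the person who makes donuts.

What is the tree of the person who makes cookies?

beech

Clue 5 places the person who makes cookies in house 4.
From clue 5, the person who drives a coupe must be in house 3.
The only vehicle still possible for house 2 is convertible.
So house 4 gets scooter for vehicle.
Clue 3 places the person with the maple tree in house 2.
That leaves cedar as the tree for house 1.
So house 3 gets elm for tree.
House 4 tree: only beech fits.
House 1 vehicle: only pickup fits.
From clue 9, the Canadian must be in house 2.
The only dessert still possible for house 1 is pudding.
The Australian is narrowed to house 3 or 4; consider each.
Placing it in house 4 leads to a contradiction, so it's in house 3.
Clue 1: the person who makes pie is in house 2.
House 1's nationality must be Swede (nothing else left).
The only nationality still possible for house 4 is Greek.
The only dessert still possible for house 3 is donuts.
So: house 1 = Swede/cedar/pudding/pickup, house 2 = Canadian/maple/pie/convertible, house 3 = Australian/elm/donuts/coupe, house 4 = Greek/beech/cookies/scooter.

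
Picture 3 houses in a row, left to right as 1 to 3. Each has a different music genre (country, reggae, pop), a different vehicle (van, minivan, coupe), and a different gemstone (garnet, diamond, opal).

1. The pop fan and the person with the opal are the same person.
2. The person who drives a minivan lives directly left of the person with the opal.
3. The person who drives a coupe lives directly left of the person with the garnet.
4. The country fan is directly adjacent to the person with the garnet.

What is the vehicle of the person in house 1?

That leaves van as the vehicle for house 3.
The only gemstone still possible for house 1 is diamond.
The pop fan is narrowed to house 2 or 3; consider each.
Placing it in house 2 leads to a contradiction, so it's in house 3.
By clue 1, the person with the opal is in house 3.
Clue 2 places the person who drives a minivan in house 2.
House 1 vehicle: only coupe fits.
House 2's gemstone must be garnet (nothing else left).
Clue 4 places the country fan in house 1.
That leaves reggae as the music genre for house 2.
So: house 1 = country/coupe/diamond, house 2 = reggae/minivan/garnet, house 3 = pop/van/opal.

coupe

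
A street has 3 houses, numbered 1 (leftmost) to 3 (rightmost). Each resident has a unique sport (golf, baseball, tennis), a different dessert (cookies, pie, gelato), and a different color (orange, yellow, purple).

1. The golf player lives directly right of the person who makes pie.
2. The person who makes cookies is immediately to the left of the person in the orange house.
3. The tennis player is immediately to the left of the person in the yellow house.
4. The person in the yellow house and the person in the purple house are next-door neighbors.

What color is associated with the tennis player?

purple

House 3's dessert must be gelato (nothing else left).
House 1's color must be purple (nothing else left).
Clue 4 places the person in the yellow house in house 2.
So house 3 gets orange for color.
From clue 2, the person who makes cookies must be in house 2.
From clue 3, the tennis player must be in house 1.
That leaves pie as the dessert for house 1.
Clue 1: the golf player is in house 2.
House 3's sport must be baseball (nothing else left).
So: house 1 = tennis/pie/purple, house 2 = golf/cookies/yellow, house 3 = baseball/gelato/orange.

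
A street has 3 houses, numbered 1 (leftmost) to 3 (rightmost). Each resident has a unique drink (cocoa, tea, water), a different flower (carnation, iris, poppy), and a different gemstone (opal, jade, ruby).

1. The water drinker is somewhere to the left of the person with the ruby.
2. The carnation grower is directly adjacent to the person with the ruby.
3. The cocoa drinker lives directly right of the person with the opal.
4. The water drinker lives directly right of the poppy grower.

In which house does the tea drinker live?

1

Clue 4 places the water drinker in house 2.
The poppy grower is in house 1 (clue 4).
The only drink still possible for house 1 is tea.
That leaves cocoa as the drink for house 3.
The person with the ruby is in house 3 (clue 1).
The carnation grower is in house 2 (clue 2).
Clue 3 places the person with the opal in house 2.
House 3's flower must be iris (nothing else left).
So house 1 gets jade for gemstone.
So: house 1 = tea/poppy/jade, house 2 = water/carnation/opal, house 3 = cocoa/iris/ruby.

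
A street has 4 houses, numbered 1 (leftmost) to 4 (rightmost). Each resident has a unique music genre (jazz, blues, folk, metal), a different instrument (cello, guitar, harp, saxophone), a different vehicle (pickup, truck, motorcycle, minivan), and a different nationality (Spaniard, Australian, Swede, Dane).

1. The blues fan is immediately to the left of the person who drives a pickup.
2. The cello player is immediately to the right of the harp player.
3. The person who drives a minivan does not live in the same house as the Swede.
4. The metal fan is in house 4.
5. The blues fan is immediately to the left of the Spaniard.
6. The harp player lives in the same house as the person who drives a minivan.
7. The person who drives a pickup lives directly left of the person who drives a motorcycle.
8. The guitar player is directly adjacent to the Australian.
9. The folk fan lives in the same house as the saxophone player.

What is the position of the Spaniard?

2

Clue 4 places the metal fan in house 4.
The blues fan is narrowed to house 1 or 2; consider each.
Placing it in house 2 leads to a contradiction, so it's in house 1.
By clue 1, the person who drives a pickup is in house 2.
From clue 5, the Spaniard must be in house 2.
Clue 7: the person who drives a motorcycle is in house 3.
House 1 vehicle: only minivan fits.
House 4's vehicle must be truck (nothing else left).
The harp player is in house 1 (clue 6).
The cello player is in house 2 (clue 2).
That leaves saxophone as the instrument for house 3.
House 4's instrument must be guitar (nothing else left).
From clue 8, the Australian must be in house 3.
By clue 9, the folk fan is in house 3.
House 2 music genre: only jazz fits.
The only nationality still possible for house 1 is Dane.
So house 4 gets Swede for nationality.
So: house 1 = blues/harp/minivan/Dane, house 2 = jazz/cello/pickup/Spaniard, house 3 = folk/saxophone/motorcycle/Australian, house 4 = metal/guitar/truck/Swede.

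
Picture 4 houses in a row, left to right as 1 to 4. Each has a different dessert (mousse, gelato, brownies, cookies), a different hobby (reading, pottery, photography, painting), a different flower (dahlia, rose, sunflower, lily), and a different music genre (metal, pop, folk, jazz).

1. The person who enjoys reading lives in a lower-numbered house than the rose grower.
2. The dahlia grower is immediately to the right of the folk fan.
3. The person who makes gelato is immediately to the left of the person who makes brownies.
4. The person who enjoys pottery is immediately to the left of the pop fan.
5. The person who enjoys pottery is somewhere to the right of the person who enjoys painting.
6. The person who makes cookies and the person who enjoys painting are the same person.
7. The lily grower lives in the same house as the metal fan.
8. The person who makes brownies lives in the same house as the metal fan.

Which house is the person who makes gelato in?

2

So house 4 gets photography for hobby.
That leaves sunflower as the flower for house 1.
The person who makes cookies is narrowed to house 1 or 2; consider each.
Placing it in house 2 leads to a contradiction, so it's in house 1.
The person who enjoys painting is in house 1 (clue 6).
So house 2 gets dahlia for flower.
Clue 2: the folk fan is in house 1.
The only music genre still possible for house 2 is jazz.
The person who makes brownies is narrowed to house 3 or 4; consider each.
Placing it in house 4 leads to a contradiction, so it's in house 3.
From clue 3, the person who makes gelato must be in house 2.
The metal fan is in house 3 (clue 8).
That leaves mousse as the dessert for house 4.
So house 4 gets pop for music genre.
By clue 4, the person who enjoys pottery is in house 3.
From clue 7, the lily grower must be in house 3.
House 2 hobby: only reading fits.
The only flower still possible for house 4 is rose.
So: house 1 = cookies/painting/sunflower/folk, house 2 = gelato/reading/dahlia/jazz, house 3 = brownies/pottery/lily/metal, house 4 = mousse/photography/rose/pop.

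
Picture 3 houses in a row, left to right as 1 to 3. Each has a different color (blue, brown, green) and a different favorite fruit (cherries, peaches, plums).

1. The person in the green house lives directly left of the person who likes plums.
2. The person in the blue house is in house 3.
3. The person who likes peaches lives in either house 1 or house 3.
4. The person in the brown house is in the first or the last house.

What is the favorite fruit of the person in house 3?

From clue 2, the person in the blue house must be in house 3.
House 1's color must be brown (nothing else left).
House 2's color must be green (nothing else left).
From clue 1, the person who likes plums must be in house 3.
That leaves cherries as the favorite fruit for house 2.
That leaves peaches as the favorite fruit for house 1.
So: house 1 = brown/peaches, house 2 = green/cherries, house 3 = blue/plums.

plums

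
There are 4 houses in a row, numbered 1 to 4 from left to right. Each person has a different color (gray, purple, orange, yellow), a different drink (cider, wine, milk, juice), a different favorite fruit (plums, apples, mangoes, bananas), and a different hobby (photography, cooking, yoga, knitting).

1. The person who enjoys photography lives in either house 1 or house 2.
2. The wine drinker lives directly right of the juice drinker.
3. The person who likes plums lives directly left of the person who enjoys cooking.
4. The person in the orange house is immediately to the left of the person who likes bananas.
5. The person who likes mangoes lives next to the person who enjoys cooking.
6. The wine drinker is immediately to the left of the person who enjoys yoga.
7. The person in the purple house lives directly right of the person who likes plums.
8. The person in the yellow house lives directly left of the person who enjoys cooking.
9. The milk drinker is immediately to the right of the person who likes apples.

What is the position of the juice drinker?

The juice drinker is narrowed to house 1 or 2; consider each.
Placing it in house 2 leads to a contradiction, so it's in house 1.
The wine drinker is in house 2 (clue 2).
By clue 6, the person who enjoys yoga is in house 3.
House 4's favorite fruit must be bananas (nothing else left).
From clue 4, the person in the orange house must be in house 3.
House 1's color must be yellow (nothing else left).
House 2's favorite fruit must be apples (nothing else left).
The person who enjoys cooking is in house 2 (clue 8).
Clue 9 places the milk drinker in house 3.
That leaves cider as the drink for house 4.
House 4 hobby: only knitting fits.
By clue 3, the person who likes plums is in house 1.
Clue 7 places the person in the purple house in house 2.
That leaves gray as the color for house 4.
House 3 favorite fruit: only mangoes fits.
The only hobby still possible for house 1 is photography.
So: house 1 = yellow/juice/plums/photography, house 2 = purple/wine/apples/cooking, house 3 = orange/milk/mangoes/yoga, house 4 = gray/cider/bananas/knitting.

1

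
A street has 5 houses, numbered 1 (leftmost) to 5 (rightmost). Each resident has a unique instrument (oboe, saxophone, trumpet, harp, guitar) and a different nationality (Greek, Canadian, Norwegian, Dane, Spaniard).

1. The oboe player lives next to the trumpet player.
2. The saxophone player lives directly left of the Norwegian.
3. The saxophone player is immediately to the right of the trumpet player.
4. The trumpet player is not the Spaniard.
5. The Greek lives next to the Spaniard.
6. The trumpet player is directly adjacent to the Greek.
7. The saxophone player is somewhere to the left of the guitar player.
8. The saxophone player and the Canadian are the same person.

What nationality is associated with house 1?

Spaniard

The guitar player is narrowed to house 3 or 4 or 5; consider each.
Placing it in house 3 and house 4 leads to a contradiction, so it's in house 5.
The saxophone player is narrowed to house 2 or 3 or 4; consider each.
Placing it in house 2 and house 3 leads to a contradiction, so it's in house 4.
The Norwegian is in house 5 (clue 2).
Clue 3 places the trumpet player in house 3.
The Canadian is in house 4 (clue 8).
So house 3 gets Dane for nationality.
From clue 1, the oboe player must be in house 2.
The Spaniard is in house 1 (clue 5).
So house 1 gets harp for instrument.
House 2 nationality: only Greek fits.
So: house 1 = harp/Spaniard, house 2 = oboe/Greek, house 3 = trumpet/Dane, house 4 = saxophone/Canadian, house 5 = guitar/Norwegian.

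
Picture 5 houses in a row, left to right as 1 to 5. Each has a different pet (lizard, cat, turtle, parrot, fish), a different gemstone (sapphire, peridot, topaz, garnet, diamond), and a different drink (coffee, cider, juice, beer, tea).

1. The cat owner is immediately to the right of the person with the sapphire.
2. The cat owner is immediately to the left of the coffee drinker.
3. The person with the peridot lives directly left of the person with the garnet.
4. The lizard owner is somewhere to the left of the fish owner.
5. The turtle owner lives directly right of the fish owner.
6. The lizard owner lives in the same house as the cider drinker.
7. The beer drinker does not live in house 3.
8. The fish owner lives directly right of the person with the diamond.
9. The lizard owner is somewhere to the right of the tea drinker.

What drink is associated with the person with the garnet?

House 1's pet must be parrot (nothing else left).
House 5 pet: only turtle fits.
Clue 5 places the fish owner in house 4.
Clue 8: the person with the diamond is in house 3.
The cat owner is narrowed to house 2 or 3; consider each.
Placing it in house 2 leads to a contradiction, so it's in house 3.
The person with the sapphire is in house 2 (clue 1).
Clue 2: the coffee drinker is in house 4.
House 2's pet must be lizard (nothing else left).
That leaves garnet as the gemstone for house 5.
Clue 3: the person with the peridot is in house 4.
By clue 6, the cider drinker is in house 2.
By clue 9, the tea drinker is in house 1.
House 1 gemstone: only topaz fits.
House 3 drink: only juice fits.
That leaves beer as the drink for house 5.
So: house 1 = parrot/topaz/tea, house 2 = lizard/sapphire/cider, house 3 = cat/diamond/juice, house 4 = fish/peridot/coffee, house 5 = turtle/garnet/beer.

beer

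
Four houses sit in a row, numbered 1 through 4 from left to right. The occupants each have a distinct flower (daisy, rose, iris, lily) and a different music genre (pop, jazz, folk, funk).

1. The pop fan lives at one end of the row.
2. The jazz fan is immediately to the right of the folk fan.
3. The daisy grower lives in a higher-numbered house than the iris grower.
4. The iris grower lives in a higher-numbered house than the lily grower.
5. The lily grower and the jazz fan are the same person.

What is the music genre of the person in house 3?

By clue 5, the lily grower is in house 2.
Clue 5: the jazz fan is in house 2.
House 1's flower must be rose (nothing else left).
That leaves daisy as the flower for house 4.
From clue 2, the folk fan must be in house 1.
So house 3 gets iris for flower.
So house 3 gets funk for music genre.
The only music genre still possible for house 4 is pop.
So: house 1 = rose/folk, house 2 = lily/jazz, house 3 = iris/funk, house 4 = daisy/pop.

funk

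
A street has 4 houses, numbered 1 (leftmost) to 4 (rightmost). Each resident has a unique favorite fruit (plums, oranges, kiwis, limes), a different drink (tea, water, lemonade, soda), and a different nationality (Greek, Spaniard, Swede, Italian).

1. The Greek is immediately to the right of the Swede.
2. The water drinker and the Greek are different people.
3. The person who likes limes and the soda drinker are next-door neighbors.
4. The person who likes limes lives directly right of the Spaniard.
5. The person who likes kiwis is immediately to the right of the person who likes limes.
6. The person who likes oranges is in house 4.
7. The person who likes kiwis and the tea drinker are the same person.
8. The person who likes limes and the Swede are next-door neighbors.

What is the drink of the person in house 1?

From clue 6, the person who likes oranges must be in house 4.
The only favorite fruit still possible for house 1 is plums.
So house 2 gets limes for favorite fruit.
House 3 favorite fruit: only kiwis fits.
Clue 4 places the Spaniard in house 1.
Clue 7 places the tea drinker in house 3.
So house 1 gets soda for drink.
So house 3 gets Swede for nationality.
Clue 1: the Greek is in house 4.
Clue 2 places the water drinker in house 2.
The only drink still possible for house 4 is lemonade.
So house 2 gets Italian for nationality.
So: house 1 = plums/soda/Spaniard, house 2 = limes/water/Italian, house 3 = kiwis/tea/Swede, house 4 = oranges/lemonade/Greek.

soda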